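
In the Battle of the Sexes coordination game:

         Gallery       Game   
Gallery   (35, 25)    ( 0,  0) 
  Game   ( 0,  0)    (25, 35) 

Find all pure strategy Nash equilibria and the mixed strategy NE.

Pure NE: (Gallery, Gallery) and (Game, Game); Mixed NE: p = 0.5833, q = 0.4167

Work:
Check pure NE:
(Gallery, Gallery): (35, 25) - no unilateral deviation beneficial
(Game, Game): (25, 35) - no unilateral deviation beneficial
Mixed NE: P1 plays Gallery with p = 0.5833, P2 plays Gallery with q = 0.4167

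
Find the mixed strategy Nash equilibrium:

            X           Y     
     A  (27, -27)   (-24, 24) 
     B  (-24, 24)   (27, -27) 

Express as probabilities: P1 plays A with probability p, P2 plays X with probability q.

p = 0.5, q = 0.5

Work:
Find probabilities that make opponent indifferent:
P2 chooses q to make P1 indifferent between A and B
P1 chooses p to make P2 indifferent between X and Y
Mixed NE: P1 plays (A: 0.5, B: 0.5), P2 plays (X: 0.5, Y: 0.5)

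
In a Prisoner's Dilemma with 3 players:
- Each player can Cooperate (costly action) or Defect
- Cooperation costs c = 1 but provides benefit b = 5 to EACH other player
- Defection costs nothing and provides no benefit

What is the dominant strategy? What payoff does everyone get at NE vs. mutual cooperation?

Dominant: Defect; NE payoff = 0; Coop payoff = 9

Work:
Defect dominates (saves cost c = 1, benefit to others is external)
NE: All defect → everyone gets 0
If all cooperate: each receives (2)×5 - 1 = 9
Social dilemma: 9 > 0 but NE gives 0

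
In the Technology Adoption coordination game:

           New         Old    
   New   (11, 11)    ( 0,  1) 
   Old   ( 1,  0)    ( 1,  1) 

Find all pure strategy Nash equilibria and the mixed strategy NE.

Pure NE: (New, New) and (Old, Old); Mixed NE: p = 0.0909, q = 0.0909

Work:
Check pure NE:
(New, New): (11, 11) - no unilateral deviation beneficial
(Old, Old): (1, 1) - no unilateral deviation beneficial
Mixed NE: P1 plays New with p = 0.0909, P2 plays New with q = 0.0909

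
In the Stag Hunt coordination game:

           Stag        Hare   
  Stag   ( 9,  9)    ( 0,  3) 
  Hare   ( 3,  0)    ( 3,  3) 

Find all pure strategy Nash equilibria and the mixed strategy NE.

Pure NE: (Stag, Stag) and (Hare, Hare); Mixed NE: p = 0.3333, q = 0.3333

Work:
Check pure NE:
(Stag, Stag): (9, 9) - no unilateral deviation beneficial
(Hare, Hare): (3, 3) - no unilateral deviation beneficial
Mixed NE: P1 plays Stag with p = 0.3333, P2 plays Stag with q = 0.3333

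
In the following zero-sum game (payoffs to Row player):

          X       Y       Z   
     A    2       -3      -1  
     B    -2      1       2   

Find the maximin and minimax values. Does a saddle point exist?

Maximin = -2, Minimax = 1, Saddle: False

Work:
Row minimums: [-3, -2] → maximin = -2
Column maximums: [2, 1, 2] → minimax = 1
No saddle point (maximin ≠ minimax). Mixed strategy needed.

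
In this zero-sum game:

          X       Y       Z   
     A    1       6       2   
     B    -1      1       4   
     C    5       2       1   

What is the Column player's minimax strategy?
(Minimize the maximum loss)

Column should play Z, value = 4

Work:
Column player minimizes Row's maximum payoff:
Column X: max payoff to Row = 5
Column Y: max payoff to Row = 6
Column Z: max payoff to Row = 4
Minimum is 4, achieved by column Z.
Minimax strategy: Z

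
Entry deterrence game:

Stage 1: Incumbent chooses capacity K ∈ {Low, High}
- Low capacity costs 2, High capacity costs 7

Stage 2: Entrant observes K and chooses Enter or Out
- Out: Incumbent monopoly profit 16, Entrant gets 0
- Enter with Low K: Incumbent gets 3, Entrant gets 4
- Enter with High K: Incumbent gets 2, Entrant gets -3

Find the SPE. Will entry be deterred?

SPE: (High, Enter|Low, Out|High); Entry deterred. Incumbent net profit = 9

Work:
After Low K: Entrant enters (4 > 0)
After High K: Entrant stays out (-3 < 0)
Incumbent: Low → 3−2=1, High → 16−7=9
Incumbent chooses High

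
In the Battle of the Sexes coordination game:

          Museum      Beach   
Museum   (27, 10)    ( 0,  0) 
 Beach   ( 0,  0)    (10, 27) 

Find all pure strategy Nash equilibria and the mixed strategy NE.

Pure NE: (Museum, Museum) and (Beach, Beach); Mixed NE: p = 0.7297, q = 0.2703

Work:
Check pure NE:
(Museum, Museum): (27, 10) - no unilateral deviation beneficial
(Beach, Beach): (10, 27) - no unilateral deviation beneficial
Mixed NE: P1 plays Museum with p = 0.7297, P2 plays Museum with q = 0.2703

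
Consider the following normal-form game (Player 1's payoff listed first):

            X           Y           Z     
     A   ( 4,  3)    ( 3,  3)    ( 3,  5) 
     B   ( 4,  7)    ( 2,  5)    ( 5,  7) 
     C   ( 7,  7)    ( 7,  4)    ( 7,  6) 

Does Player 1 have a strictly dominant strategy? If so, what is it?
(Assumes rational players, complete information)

Yes, Player 1's strictly dominant strategy is C

Work:
A strategy strictly dominates another if it gives a strictly higher payoff against every opponent action. Compare each pair of P1's strategies column-by-column:
  A vs B: [4 vs 4, 3 vs 2, 3 vs 5] → A does not strictly dominate B (column X: 4 ≤ 4)
  A vs C: [4 vs 7, 3 vs 7, 3 vs 7] → A does not strictly dominate C (column X: 4 ≤ 7)
  B vs A: [4 vs 4, 2 vs 3, 5 vs 3] → B does not strictly dominate A (column X: 4 ≤ 4)
  B vs C: [4 vs 7, 2 vs 7, 5 vs 7] → B does not strictly dominate C (column X: 4 ≤ 7)
  C vs A: [7 vs 4, 7 vs 3, 7 vs 3] → C strictly dominates A
  C vs B: [7 vs 4, 7 vs 2, 7 vs 5] → C strictly dominates B
C strictly dominates every other strategy → strictly dominant.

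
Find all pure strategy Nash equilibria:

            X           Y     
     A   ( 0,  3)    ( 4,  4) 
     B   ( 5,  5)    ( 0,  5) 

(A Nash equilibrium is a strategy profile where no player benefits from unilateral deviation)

Nash equilibrium: (A, Y), (B, X)

Work:
Best responses:
  P1 vs X: payoffs [0, 5] → best response B (payoff 5)
  P1 vs Y: payoffs [4, 0] → best response A (payoff 4)
  P2 vs A: payoffs [3, 4] → best response Y (payoff 4)
  P2 vs B: payoffs [5, 5] → best response X/Y (payoff 5)
Mutual best responses: (A,Y), (B,X) → Nash equilibria.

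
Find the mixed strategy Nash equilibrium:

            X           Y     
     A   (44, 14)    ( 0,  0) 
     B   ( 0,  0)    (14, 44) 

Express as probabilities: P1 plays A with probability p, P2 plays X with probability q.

p = 0.7586, q = 0.2414

Work:
Find probabilities that make opponent indifferent:
P2 chooses q to make P1 indifferent between A and B
P1 chooses p to make P2 indifferent between X and Y
Mixed NE: P1 plays (A: 0.7586, B: 0.2414), P2 plays (X: 0.2414, Y: 0.7586)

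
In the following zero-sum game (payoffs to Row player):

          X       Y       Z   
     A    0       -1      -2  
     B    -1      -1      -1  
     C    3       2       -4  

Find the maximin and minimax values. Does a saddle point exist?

Maximin = -1, Minimax = -1, Saddle: True

Work:
Row minimums: [-2, -1, -4] → maximin = -1
Column maximums: [3, 2, -1] → minimax = -1
Saddle point exists! Game value = -1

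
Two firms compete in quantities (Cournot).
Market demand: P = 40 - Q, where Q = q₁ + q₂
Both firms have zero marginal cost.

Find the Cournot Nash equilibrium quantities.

q₁* = q₂* = 13.33; P* = 13.33

Work:
Profit: π_i = P·q_i = (a - q_i - q_j)·q_i
FOC: ∂π_i/∂q_i = a - 2q_i - q_j = 0
Reaction function: q_i = (40 - q_j)/2
Symmetry: q* = 40/3 = 13.33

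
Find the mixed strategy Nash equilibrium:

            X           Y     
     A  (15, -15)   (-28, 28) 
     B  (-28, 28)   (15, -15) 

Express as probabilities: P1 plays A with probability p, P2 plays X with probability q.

p = 0.5, q = 0.5

Work:
Find probabilities that make opponent indifferent:
P2 chooses q to make P1 indifferent between A and B
P1 chooses p to make P2 indifferent between X and Y
Mixed NE: P1 plays (A: 0.5, B: 0.5), P2 plays (X: 0.5, Y: 0.5)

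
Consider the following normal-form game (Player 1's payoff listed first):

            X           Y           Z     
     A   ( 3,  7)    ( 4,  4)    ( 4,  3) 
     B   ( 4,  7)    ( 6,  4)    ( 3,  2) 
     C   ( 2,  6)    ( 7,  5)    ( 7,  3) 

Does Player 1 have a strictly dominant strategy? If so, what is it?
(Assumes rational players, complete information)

No strictly dominant strategy exists for Player 1

Work:
A strategy strictly dominates another if it gives a strictly higher payoff against every opponent action. Compare each pair of P1's strategies column-by-column:
  A vs B: [3 vs 4, 4 vs 6, 4 vs 3] → A does not strictly dominate B (column X: 3 ≤ 4)
  A vs C: [3 vs 2, 4 vs 7, 4 vs 7] → A does not strictly dominate C (column Y: 4 ≤ 7)
  B vs A: [4 vs 3, 6 vs 4, 3 vs 4] → B does not strictly dominate A (column Z: 3 ≤ 4)
  B vs C: [4 vs 2, 6 vs 7, 3 vs 7] → B does not strictly dominate C (column Y: 6 ≤ 7)
  C vs A: [2 vs 3, 7 vs 4, 7 vs 4] → C does not strictly dominate A (column X: 2 ≤ 3)
  C vs B: [2 vs 4, 7 vs 6, 7 vs 3] → C does not strictly dominate B (column X: 2 ≤ 4)
No single strategy strictly dominates all others → no strictly dominant strategy.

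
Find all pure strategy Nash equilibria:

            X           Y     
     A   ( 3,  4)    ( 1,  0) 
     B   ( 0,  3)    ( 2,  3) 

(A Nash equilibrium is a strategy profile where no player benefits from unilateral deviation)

Nash equilibrium: (A, X), (B, Y)

Work:
Best responses:
  P1 vs X: payoffs [3, 0] → best response A (payoff 3)
  P1 vs Y: payoffs [1, 2] → best response B (payoff 2)
  P2 vs A: payoffs [4, 0] → best response X (payoff 4)
  P2 vs B: payoffs [3, 3] → best response X/Y (payoff 3)
Mutual best responses: (A,X), (B,Y) → Nash equilibria.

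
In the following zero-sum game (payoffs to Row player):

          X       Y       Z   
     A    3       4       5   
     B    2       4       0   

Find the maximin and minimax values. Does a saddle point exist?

Maximin = 3, Minimax = 3, Saddle: True

Work:
Row minimums: [3, 0] → maximin = 3
Column maximums: [3, 4, 5] → minimax = 3
Saddle point exists! Game value = 3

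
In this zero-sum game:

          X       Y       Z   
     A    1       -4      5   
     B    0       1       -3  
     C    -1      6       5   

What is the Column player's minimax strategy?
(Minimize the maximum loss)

Column should play X, value = 1

Work:
Column player minimizes Row's maximum payoff:
Column X: max payoff to Row = 1
Column Y: max payoff to Row = 6
Column Z: max payoff to Row = 5
Minimum is 1, achieved by column X.
Minimax strategy: X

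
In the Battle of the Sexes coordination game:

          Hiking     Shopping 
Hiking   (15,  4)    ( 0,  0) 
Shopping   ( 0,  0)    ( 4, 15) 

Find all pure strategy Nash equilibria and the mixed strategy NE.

Pure NE: (Hiking, Hiking) and (Shopping, Shopping); Mixed NE: p = 0.7895, q = 0.2105

Work:
Check pure NE:
(Hiking, Hiking): (15, 4) - no unilateral deviation beneficial
(Shopping, Shopping): (4, 15) - no unilateral deviation beneficial
Mixed NE: P1 plays Hiking with p = 0.7895, P2 plays Hiking with q = 0.2105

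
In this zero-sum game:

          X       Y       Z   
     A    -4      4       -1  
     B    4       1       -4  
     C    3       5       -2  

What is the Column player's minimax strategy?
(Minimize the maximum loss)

Column should play Z, value = -1

Work:
Column player minimizes Row's maximum payoff:
Column X: max payoff to Row = 4
Column Y: max payoff to Row = 5
Column Z: max payoff to Row = -1
Minimum is -1, achieved by column Z.
Minimax strategy: Z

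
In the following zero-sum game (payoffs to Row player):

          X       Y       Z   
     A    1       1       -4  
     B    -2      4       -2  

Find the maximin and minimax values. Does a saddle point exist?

Maximin = -2, Minimax = -2, Saddle: True

Work:
Row minimums: [-4, -2] → maximin = -2
Column maximums: [1, 4, -2] → minimax = -2
Saddle point exists! Game value = -2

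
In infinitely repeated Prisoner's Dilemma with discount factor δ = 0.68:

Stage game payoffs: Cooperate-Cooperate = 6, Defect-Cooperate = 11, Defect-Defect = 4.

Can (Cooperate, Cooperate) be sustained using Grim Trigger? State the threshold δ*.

δ* = 0.7143; since δ = 0.68 < 0.7143, cooperation cannot be sustained

Work:
For Grim Trigger:
Cooperate forever: 6/(1-δ)
Defect then punished: 11 + 4·δ/(1-δ)
Need: 6/(1-δ) ≥ 11 + 4·δ/(1-δ)
Solving: δ ≥ (T-R)/(T-P) = (11-6)/(11-4) = 0.7143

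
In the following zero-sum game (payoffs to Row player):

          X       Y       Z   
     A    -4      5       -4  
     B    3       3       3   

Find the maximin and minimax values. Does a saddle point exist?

Maximin = 3, Minimax = 3, Saddle: True

Work:
Row minimums: [-4, 3] → maximin = 3
Column maximums: [3, 5, 3] → minimax = 3
Saddle point exists! Game value = 3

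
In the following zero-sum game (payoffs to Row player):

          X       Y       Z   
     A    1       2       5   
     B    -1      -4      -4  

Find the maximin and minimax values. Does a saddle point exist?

Maximin = 1, Minimax = 1, Saddle: True

Work:
Row minimums: [1, -4] → maximin = 1
Column maximums: [1, 2, 5] → minimax = 1
Saddle point exists! Game value = 1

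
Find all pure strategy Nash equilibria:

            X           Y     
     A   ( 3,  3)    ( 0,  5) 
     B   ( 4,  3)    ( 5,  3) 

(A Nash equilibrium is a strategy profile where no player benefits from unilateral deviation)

Nash equilibrium: (B, X), (B, Y)

Work:
Best responses:
  P1 vs X: payoffs [3, 4] → best response B (payoff 4)
  P1 vs Y: payoffs [0, 5] → best response B (payoff 5)
  P2 vs A: payoffs [3, 5] → best response Y (payoff 5)
  P2 vs B: payoffs [3, 3] → best response X/Y (payoff 3)
Mutual best responses: (B,X), (B,Y) → Nash equilibria.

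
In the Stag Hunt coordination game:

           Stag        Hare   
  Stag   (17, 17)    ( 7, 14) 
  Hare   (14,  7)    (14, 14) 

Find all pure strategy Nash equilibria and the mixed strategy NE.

Pure NE: (Stag, Stag) and (Hare, Hare); Mixed NE: p = 0.7, q = 0.7

Work:
Check pure NE:
(Stag, Stag): (17, 17) - no unilateral deviation beneficial
(Hare, Hare): (14, 14) - no unilateral deviation beneficial
Mixed NE: P1 plays Stag with p = 0.7, P2 plays Stag with q = 0.7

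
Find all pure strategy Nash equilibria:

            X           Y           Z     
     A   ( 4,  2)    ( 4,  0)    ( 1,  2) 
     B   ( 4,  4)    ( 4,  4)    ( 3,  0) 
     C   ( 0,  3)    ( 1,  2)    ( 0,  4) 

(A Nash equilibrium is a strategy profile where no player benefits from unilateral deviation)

Nash equilibrium: (A, X), (B, X), (B, Y)

Work:
Best responses:
  P1 vs X: payoffs [4, 4, 0] → best response A/B (payoff 4)
  P1 vs Y: payoffs [4, 4, 1] → best response A/B (payoff 4)
  P1 vs Z: payoffs [1, 3, 0] → best response B (payoff 3)
  P2 vs A: payoffs [2, 0, 2] → best response X/Z (payoff 2)
  P2 vs B: payoffs [4, 4, 0] → best response X/Y (payoff 4)
  P2 vs C: payoffs [3, 2, 4] → best response Z (payoff 4)
Mutual best responses: (A,X), (B,X), (B,Y) → Nash equilibria.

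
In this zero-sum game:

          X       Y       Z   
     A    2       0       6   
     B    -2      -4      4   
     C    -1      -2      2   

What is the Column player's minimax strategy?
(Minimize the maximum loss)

Column should play Y, value = 0

Work:
Column player minimizes Row's maximum payoff:
Column X: max payoff to Row = 2
Column Y: max payoff to Row = 0
Column Z: max payoff to Row = 6
Minimum is 0, achieved by column Y.
Minimax strategy: Y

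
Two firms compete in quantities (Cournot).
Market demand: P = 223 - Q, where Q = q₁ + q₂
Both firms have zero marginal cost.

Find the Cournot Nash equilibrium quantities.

q₁* = q₂* = 74.33; P* = 74.33

Work:
Profit: π_i = P·q_i = (a - q_i - q_j)·q_i
FOC: ∂π_i/∂q_i = a - 2q_i - q_j = 0
Reaction function: q_i = (223 - q_j)/2
Symmetry: q* = 223/3 = 74.33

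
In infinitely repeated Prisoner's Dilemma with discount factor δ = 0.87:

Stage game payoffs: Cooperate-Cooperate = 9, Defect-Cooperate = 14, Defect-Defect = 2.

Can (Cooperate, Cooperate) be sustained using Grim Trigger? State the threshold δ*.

δ* = 0.4167; since δ = 0.87 ≥ 0.4167, cooperation can be sustained

Work:
For Grim Trigger:
Cooperate forever: 9/(1-δ)
Defect then punished: 14 + 2·δ/(1-δ)
Need: 9/(1-δ) ≥ 14 + 2·δ/(1-δ)
Solving: δ ≥ (T-R)/(T-P) = (14-9)/(14-2) = 0.4167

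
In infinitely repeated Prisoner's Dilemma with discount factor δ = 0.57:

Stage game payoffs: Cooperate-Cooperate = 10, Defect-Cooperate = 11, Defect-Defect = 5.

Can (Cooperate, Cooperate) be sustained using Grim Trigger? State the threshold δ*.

δ* = 0.1667; since δ = 0.57 ≥ 0.1667, cooperation can be sustained

Work:
For Grim Trigger:
Cooperate forever: 10/(1-δ)
Defect then punished: 11 + 5·δ/(1-δ)
Need: 10/(1-δ) ≥ 11 + 5·δ/(1-δ)
Solving: δ ≥ (T-R)/(T-P) = (11-10)/(11-5) = 0.1667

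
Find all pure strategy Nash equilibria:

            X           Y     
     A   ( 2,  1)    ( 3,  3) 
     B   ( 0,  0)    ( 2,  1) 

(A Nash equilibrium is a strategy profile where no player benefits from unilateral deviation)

Nash equilibrium: (A, Y)

Work:
Best responses:
  P1 vs X: payoffs [2, 0] → best response A (payoff 2)
  P1 vs Y: payoffs [3, 2] → best response A (payoff 3)
  P2 vs A: payoffs [1, 3] → best response Y (payoff 3)
  P2 vs B: payoffs [0, 1] → best response Y (payoff 1)
Mutual best responses: (A,Y) → Nash equilibria.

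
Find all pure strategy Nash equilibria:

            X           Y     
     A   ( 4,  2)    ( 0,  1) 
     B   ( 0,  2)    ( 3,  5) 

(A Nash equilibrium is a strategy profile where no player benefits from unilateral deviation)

Nash equilibrium: (A, X), (B, Y)

Work:
Best responses:
  P1 vs X: payoffs [4, 0] → best response A (payoff 4)
  P1 vs Y: payoffs [0, 3] → best response B (payoff 3)
  P2 vs A: payoffs [2, 1] → best response X (payoff 2)
  P2 vs B: payoffs [2, 5] → best response Y (payoff 5)
Mutual best responses: (A,X), (B,Y) → Nash equilibria.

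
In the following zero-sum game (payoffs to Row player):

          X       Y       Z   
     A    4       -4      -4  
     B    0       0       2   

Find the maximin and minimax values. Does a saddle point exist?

Maximin = 0, Minimax = 0, Saddle: True

Work:
Row minimums: [-4, 0] → maximin = 0
Column maximums: [4, 0, 2] → minimax = 0
Saddle point exists! Game value = 0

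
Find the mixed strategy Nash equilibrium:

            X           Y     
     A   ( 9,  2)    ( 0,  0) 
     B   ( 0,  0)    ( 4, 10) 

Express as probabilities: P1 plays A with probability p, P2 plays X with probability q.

p = 0.8333, q = 0.3077

Work:
Find probabilities that make opponent indifferent:
P2 chooses q to make P1 indifferent between A and B
P1 chooses p to make P2 indifferent between X and Y
Mixed NE: P1 plays (A: 0.8333, B: 0.1667), P2 plays (X: 0.3077, Y: 0.6923)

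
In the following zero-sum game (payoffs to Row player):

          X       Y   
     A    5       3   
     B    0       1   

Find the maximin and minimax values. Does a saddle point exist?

Maximin = 3, Minimax = 3, Saddle: True

Work:
Row minimums: [3, 0] → maximin = 3
Column maximums: [5, 3] → minimax = 3
Saddle point exists! Game value = 3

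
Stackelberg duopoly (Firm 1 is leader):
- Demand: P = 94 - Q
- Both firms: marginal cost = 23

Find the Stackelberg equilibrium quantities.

q₁* (leader) = 35.5, q₂* (follower) = 17.75

Work:
Follower's reaction: q₂ = (a - c - q₁)/2
Leader substitutes: π₁ = q₁·(a - q₁ - (a-c-q₁)/2 - c)
FOC: q₁* = (94 - 23)/2 = 35.50
Then: q₂* = (94 - 23 - 35.5)/2 = 17.75
Leader has first-mover advantage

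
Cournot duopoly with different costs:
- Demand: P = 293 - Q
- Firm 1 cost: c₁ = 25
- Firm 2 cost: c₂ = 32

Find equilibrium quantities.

q₁* = 91.67, q₂* = 84.67

Work:
Reaction: q₁ = (293 - 25 - q₂)/2
Reaction: q₂ = (293 - 32 - q₁)/2
Solve simultaneously:
q₁* = (293 - 2×25 + 32)/3 = 91.67
q₂* = (293 - 2×32 + 25)/3 = 84.67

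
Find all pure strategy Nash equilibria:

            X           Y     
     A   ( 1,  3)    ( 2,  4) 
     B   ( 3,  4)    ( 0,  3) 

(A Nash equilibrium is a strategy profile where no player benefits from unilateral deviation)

Nash equilibrium: (A, Y), (B, X)

Work:
Best responses:
  P1 vs X: payoffs [1, 3] → best response B (payoff 3)
  P1 vs Y: payoffs [2, 0] → best response A (payoff 2)
  P2 vs A: payoffs [3, 4] → best response Y (payoff 4)
  P2 vs B: payoffs [4, 3] → best response X (payoff 4)
Mutual best responses: (A,Y), (B,X) → Nash equilibria.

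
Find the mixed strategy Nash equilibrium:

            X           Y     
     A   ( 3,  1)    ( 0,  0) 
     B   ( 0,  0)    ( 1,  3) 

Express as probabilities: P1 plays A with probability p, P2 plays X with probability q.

p = 0.75, q = 0.25

Work:
Find probabilities that make opponent indifferent:
P2 chooses q to make P1 indifferent between A and B
P1 chooses p to make P2 indifferent between X and Y
Mixed NE: P1 plays (A: 0.75, B: 0.25), P2 plays (X: 0.25, Y: 0.75)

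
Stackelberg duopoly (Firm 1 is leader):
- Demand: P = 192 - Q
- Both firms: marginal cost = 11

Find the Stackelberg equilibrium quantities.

q₁* (leader) = 90.5, q₂* (follower) = 45.25

Work:
Follower's reaction: q₂ = (a - c - q₁)/2
Leader substitutes: π₁ = q₁·(a - q₁ - (a-c-q₁)/2 - c)
FOC: q₁* = (192 - 11)/2 = 90.50
Then: q₂* = (192 - 11 - 90.5)/2 = 45.25
Leader has first-mover advantage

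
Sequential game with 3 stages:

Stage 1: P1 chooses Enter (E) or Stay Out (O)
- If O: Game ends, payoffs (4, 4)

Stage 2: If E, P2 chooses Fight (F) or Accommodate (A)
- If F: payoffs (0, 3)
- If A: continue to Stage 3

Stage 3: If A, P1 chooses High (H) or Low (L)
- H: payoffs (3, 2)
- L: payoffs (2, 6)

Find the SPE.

SPE: (O, F, H); Outcome (4, 4)

Work:
Stage 3: P1 chooses H (3 vs 2)
Stage 2: P2: F->3, A->2 (anticipating H). Choose F
Stage 1: P1: O->4, E->0 (anticipating F, H). Choose O
SPE path: O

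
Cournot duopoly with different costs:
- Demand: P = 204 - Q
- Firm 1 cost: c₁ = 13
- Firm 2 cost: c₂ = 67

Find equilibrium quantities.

q₁* = 81.67, q₂* = 27.67

Work:
Reaction: q₁ = (204 - 13 - q₂)/2
Reaction: q₂ = (204 - 67 - q₁)/2
Solve simultaneously:
q₁* = (204 - 2×13 + 67)/3 = 81.67
q₂* = (204 - 2×67 + 13)/3 = 27.67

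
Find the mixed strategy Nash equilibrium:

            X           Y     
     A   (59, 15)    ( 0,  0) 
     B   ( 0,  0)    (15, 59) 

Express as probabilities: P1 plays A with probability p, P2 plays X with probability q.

p = 0.7973, q = 0.2027

Work:
Find probabilities that make opponent indifferent:
P2 chooses q to make P1 indifferent between A and B
P1 chooses p to make P2 indifferent between X and Y
Mixed NE: P1 plays (A: 0.7973, B: 0.2027), P2 plays (X: 0.2027, Y: 0.7973)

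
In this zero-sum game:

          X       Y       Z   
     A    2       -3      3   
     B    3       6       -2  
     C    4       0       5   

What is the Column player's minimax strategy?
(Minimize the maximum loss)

Column should play X, value = 4

Work:
Column player minimizes Row's maximum payoff:
Column X: max payoff to Row = 4
Column Y: max payoff to Row = 6
Column Z: max payoff to Row = 5
Minimum is 4, achieved by column X.
Minimax strategy: X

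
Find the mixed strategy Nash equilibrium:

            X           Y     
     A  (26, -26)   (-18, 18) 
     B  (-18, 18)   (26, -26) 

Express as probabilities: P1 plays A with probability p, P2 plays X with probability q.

p = 0.5, q = 0.5

Work:
Find probabilities that make opponent indifferent:
P2 chooses q to make P1 indifferent between A and B
P1 chooses p to make P2 indifferent between X and Y
Mixed NE: P1 plays (A: 0.5, B: 0.5), P2 plays (X: 0.5, Y: 0.5)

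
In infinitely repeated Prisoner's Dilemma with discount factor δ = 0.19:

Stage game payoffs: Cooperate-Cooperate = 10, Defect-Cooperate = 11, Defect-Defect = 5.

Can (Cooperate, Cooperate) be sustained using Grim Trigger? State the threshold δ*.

δ* = 0.1667; since δ = 0.19 ≥ 0.1667, cooperation can be sustained

Work:
For Grim Trigger:
Cooperate forever: 10/(1-δ)
Defect then punished: 11 + 5·δ/(1-δ)
Need: 10/(1-δ) ≥ 11 + 5·δ/(1-δ)
Solving: δ ≥ (T-R)/(T-P) = (11-10)/(11-5) = 0.1667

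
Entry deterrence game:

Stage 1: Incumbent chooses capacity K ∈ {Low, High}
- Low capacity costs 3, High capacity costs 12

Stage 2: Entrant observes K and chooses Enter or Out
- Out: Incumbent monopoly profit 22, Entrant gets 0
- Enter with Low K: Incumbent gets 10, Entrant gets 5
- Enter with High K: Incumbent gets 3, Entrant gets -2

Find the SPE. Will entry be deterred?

SPE: (High, Enter|Low, Out|High); Entry deterred. Incumbent net profit = 10

Work:
After Low K: Entrant enters (5 > 0)
After High K: Entrant stays out (-2 < 0)
Incumbent: Low → 10−3=7, High → 22−12=10
Incumbent chooses High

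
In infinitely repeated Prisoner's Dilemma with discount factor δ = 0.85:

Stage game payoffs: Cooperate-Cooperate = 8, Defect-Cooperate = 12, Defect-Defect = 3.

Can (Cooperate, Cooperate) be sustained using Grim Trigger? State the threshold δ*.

δ* = 0.4444; since δ = 0.85 ≥ 0.4444, cooperation can be sustained

Work:
For Grim Trigger:
Cooperate forever: 8/(1-δ)
Defect then punished: 12 + 3·δ/(1-δ)
Need: 8/(1-δ) ≥ 12 + 3·δ/(1-δ)
Solving: δ ≥ (T-R)/(T-P) = (12-8)/(12-3) = 0.4444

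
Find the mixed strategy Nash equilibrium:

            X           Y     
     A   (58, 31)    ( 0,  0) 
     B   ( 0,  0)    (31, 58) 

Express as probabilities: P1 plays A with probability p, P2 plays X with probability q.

p = 0.6517, q = 0.3483

Work:
Find probabilities that make opponent indifferent:
P2 chooses q to make P1 indifferent between A and B
P1 chooses p to make P2 indifferent between X and Y
Mixed NE: P1 plays (A: 0.6517, B: 0.3483), P2 plays (X: 0.3483, Y: 0.6517)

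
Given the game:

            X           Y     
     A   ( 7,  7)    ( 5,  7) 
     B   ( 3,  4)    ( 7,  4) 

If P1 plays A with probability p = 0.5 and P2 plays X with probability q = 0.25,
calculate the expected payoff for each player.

E[P1] = 5.75, E[P2] = 5.5

Work:
E[P1] = p·q·π₁(A,X) + p·(1-q)·π₁(A,Y) + (1-p)·q·π₁(B,X) + (1-p)·(1-q)·π₁(B,Y)
= 0.5·0.25·7 + 0.5·0.75·5 + 0.5·0.25·3 + 0.5·0.75·7
= 5.75

E[P2] = 5.5 (similar calculation)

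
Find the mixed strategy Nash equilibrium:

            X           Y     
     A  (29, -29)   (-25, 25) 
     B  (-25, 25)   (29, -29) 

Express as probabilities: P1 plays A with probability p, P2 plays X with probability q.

p = 0.5, q = 0.5

Work:
Find probabilities that make opponent indifferent:
P2 chooses q to make P1 indifferent between A and B
P1 chooses p to make P2 indifferent between X and Y
Mixed NE: P1 plays (A: 0.5, B: 0.5), P2 plays (X: 0.5, Y: 0.5)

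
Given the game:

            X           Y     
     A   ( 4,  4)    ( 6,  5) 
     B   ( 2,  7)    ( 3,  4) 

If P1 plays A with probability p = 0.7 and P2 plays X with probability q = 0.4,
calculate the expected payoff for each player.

E[P1] = 4.42, E[P2] = 4.78

Work:
E[P1] = p·q·π₁(A,X) + p·(1-q)·π₁(A,Y) + (1-p)·q·π₁(B,X) + (1-p)·(1-q)·π₁(B,Y)
= 0.7·0.4·4 + 0.7·0.6·6 + 0.3·0.4·2 + 0.3·0.6·3
= 4.42

E[P2] = 4.78 (similar calculation)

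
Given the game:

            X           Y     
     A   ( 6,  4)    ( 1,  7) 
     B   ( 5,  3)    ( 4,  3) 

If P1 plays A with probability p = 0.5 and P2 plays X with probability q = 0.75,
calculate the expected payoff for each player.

E[P1] = 4.75, E[P2] = 3.875

Work:
E[P1] = p·q·π₁(A,X) + p·(1-q)·π₁(A,Y) + (1-p)·q·π₁(B,X) + (1-p)·(1-q)·π₁(B,Y)
= 0.5·0.75·6 + 0.5·0.25·1 + 0.5·0.75·5 + 0.5·0.25·4
= 4.75

E[P2] = 3.875 (similar calculation)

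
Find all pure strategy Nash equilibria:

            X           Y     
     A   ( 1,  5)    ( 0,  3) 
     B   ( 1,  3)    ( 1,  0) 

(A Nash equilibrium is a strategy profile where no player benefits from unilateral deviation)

Nash equilibrium: (A, X), (B, X)

Work:
Best responses:
  P1 vs X: payoffs [1, 1] → best response A/B (payoff 1)
  P1 vs Y: payoffs [0, 1] → best response B (payoff 1)
  P2 vs A: payoffs [5, 3] → best response X (payoff 5)
  P2 vs B: payoffs [3, 0] → best response X (payoff 3)
Mutual best responses: (A,X), (B,X) → Nash equilibria.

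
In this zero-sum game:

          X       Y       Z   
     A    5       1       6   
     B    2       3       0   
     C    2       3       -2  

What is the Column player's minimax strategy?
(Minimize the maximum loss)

Column should play Y, value = 3

Work:
Column player minimizes Row's maximum payoff:
Column X: max payoff to Row = 5
Column Y: max payoff to Row = 3
Column Z: max payoff to Row = 6
Minimum is 3, achieved by column Y.
Minimax strategy: Y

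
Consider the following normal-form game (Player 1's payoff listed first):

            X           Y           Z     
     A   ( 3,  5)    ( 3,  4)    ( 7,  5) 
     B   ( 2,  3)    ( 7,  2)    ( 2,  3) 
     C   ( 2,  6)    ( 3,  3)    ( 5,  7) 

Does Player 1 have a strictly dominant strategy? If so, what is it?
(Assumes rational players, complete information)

No strictly dominant strategy exists for Player 1

Work:
A strategy strictly dominates another if it gives a strictly higher payoff against every opponent action. Compare each pair of P1's strategies column-by-column:
  A vs B: [3 vs 2, 3 vs 7, 7 vs 2] → A does not strictly dominate B (column Y: 3 ≤ 7)
  A vs C: [3 vs 2, 3 vs 3, 7 vs 5] → A does not strictly dominate C (column Y: 3 ≤ 3)
  B vs A: [2 vs 3, 7 vs 3, 2 vs 7] → B does not strictly dominate A (column X: 2 ≤ 3)
  B vs C: [2 vs 2, 7 vs 3, 2 vs 5] → B does not strictly dominate C (column X: 2 ≤ 2)
  C vs A: [2 vs 3, 3 vs 3, 5 vs 7] → C does not strictly dominate A (column X: 2 ≤ 3)
  C vs B: [2 vs 2, 3 vs 7, 5 vs 2] → C does not strictly dominate B (column X: 2 ≤ 2)
No single strategy strictly dominates all others → no strictly dominant strategy.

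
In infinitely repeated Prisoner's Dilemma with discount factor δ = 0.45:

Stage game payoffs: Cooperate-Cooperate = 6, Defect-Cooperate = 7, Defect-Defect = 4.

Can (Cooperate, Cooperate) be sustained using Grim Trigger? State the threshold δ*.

δ* = 0.3333; since δ = 0.45 ≥ 0.3333, cooperation can be sustained

Work:
For Grim Trigger:
Cooperate forever: 6/(1-δ)
Defect then punished: 7 + 4·δ/(1-δ)
Need: 6/(1-δ) ≥ 7 + 4·δ/(1-δ)
Solving: δ ≥ (T-R)/(T-P) = (7-6)/(7-4) = 0.3333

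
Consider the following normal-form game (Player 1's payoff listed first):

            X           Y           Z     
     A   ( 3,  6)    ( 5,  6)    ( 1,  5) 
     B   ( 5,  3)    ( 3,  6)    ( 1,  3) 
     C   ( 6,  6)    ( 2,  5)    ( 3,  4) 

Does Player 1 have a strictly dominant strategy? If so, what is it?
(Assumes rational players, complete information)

No strictly dominant strategy exists for Player 1

Work:
A strategy strictly dominates another if it gives a strictly higher payoff against every opponent action. Compare each pair of P1's strategies column-by-column:
  A vs B: [3 vs 5, 5 vs 3, 1 vs 1] → A does not strictly dominate B (column X: 3 ≤ 5)
  A vs C: [3 vs 6, 5 vs 2, 1 vs 3] → A does not strictly dominate C (column X: 3 ≤ 6)
  B vs A: [5 vs 3, 3 vs 5, 1 vs 1] → B does not strictly dominate A (column Y: 3 ≤ 5)
  B vs C: [5 vs 6, 3 vs 2, 1 vs 3] → B does not strictly dominate C (column X: 5 ≤ 6)
  C vs A: [6 vs 3, 2 vs 5, 3 vs 1] → C does not strictly dominate A (column Y: 2 ≤ 5)
  C vs B: [6 vs 5, 2 vs 3, 3 vs 1] → C does not strictly dominate B (column Y: 2 ≤ 3)
No single strategy strictly dominates all others → no strictly dominant strategy.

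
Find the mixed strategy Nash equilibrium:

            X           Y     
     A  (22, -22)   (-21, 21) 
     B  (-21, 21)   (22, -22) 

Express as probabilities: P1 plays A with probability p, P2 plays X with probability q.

p = 0.5, q = 0.5

Work:
Find probabilities that make opponent indifferent:
P2 chooses q to make P1 indifferent between A and B
P1 chooses p to make P2 indifferent between X and Y
Mixed NE: P1 plays (A: 0.5, B: 0.5), P2 plays (X: 0.5, Y: 0.5)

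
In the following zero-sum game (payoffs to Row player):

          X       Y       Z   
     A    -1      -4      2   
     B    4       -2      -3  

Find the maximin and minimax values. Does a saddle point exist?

Maximin = -3, Minimax = -2, Saddle: False

Work:
Row minimums: [-4, -3] → maximin = -3
Column maximums: [4, -2, 2] → minimax = -2
No saddle point (maximin ≠ minimax). Mixed strategy needed.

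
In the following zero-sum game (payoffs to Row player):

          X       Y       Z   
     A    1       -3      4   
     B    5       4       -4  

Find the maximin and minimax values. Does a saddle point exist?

Maximin = -3, Minimax = 4, Saddle: False

Work:
Row minimums: [-3, -4] → maximin = -3
Column maximums: [5, 4, 4] → minimax = 4
No saddle point (maximin ≠ minimax). Mixed strategy needed.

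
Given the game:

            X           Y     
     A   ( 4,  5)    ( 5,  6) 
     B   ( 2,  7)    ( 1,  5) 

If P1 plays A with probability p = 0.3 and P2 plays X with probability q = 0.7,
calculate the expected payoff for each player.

E[P1] = 2.48, E[P2] = 6.07

Work:
E[P1] = p·q·π₁(A,X) + p·(1-q)·π₁(A,Y) + (1-p)·q·π₁(B,X) + (1-p)·(1-q)·π₁(B,Y)
= 0.3·0.7·4 + 0.3·0.3·5 + 0.7·0.7·2 + 0.7·0.3·1
= 2.48

E[P2] = 6.07 (similar calculation)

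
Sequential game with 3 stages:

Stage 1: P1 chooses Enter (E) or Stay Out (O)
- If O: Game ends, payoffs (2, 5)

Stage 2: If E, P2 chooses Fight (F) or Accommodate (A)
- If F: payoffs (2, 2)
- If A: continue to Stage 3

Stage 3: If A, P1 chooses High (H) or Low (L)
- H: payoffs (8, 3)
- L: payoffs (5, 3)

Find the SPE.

SPE: (E, A, H); Outcome (8, 3)

Work:
Stage 3: P1 chooses H (8 vs 5)
Stage 2: P2: F->2, A->3 (anticipating H). Choose A
Stage 1: P1: O->2, E->8 (anticipating A, H). Choose E
SPE path: E -> A -> H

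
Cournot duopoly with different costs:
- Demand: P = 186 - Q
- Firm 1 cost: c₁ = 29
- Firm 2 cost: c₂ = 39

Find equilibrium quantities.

q₁* = 55.67, q₂* = 45.67

Work:
Reaction: q₁ = (186 - 29 - q₂)/2
Reaction: q₂ = (186 - 39 - q₁)/2
Solve simultaneously:
q₁* = (186 - 2×29 + 39)/3 = 55.67
q₂* = (186 - 2×39 + 29)/3 = 45.67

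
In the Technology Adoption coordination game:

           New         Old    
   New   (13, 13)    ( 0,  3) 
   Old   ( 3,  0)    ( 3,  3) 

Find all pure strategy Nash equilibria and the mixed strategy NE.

Pure NE: (New, New) and (Old, Old); Mixed NE: p = 0.2308, q = 0.2308

Work:
Check pure NE:
(New, New): (13, 13) - no unilateral deviation beneficial
(Old, Old): (3, 3) - no unilateral deviation beneficial
Mixed NE: P1 plays New with p = 0.2308, P2 plays New with q = 0.2308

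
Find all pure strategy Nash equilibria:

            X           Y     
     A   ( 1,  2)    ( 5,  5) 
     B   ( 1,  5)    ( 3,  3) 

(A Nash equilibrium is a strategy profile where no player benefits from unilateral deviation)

Nash equilibrium: (A, Y), (B, X)

Work:
Best responses:
  P1 vs X: payoffs [1, 1] → best response A/B (payoff 1)
  P1 vs Y: payoffs [5, 3] → best response A (payoff 5)
  P2 vs A: payoffs [2, 5] → best response Y (payoff 5)
  P2 vs B: payoffs [5, 3] → best response X (payoff 5)
Mutual best responses: (A,Y), (B,X) → Nash equilibria.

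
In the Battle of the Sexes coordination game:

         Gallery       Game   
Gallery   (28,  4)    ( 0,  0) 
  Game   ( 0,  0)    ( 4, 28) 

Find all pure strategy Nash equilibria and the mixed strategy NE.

Pure NE: (Gallery, Gallery) and (Game, Game); Mixed NE: p = 0.875, q = 0.125

Work:
Check pure NE:
(Gallery, Gallery): (28, 4) - no unilateral deviation beneficial
(Game, Game): (4, 28) - no unilateral deviation beneficial
Mixed NE: P1 plays Gallery with p = 0.875, P2 plays Gallery with q = 0.125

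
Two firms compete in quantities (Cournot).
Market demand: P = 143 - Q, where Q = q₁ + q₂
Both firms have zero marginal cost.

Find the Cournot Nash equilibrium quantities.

q₁* = q₂* = 47.67; P* = 47.67

Work:
Profit: π_i = P·q_i = (a - q_i - q_j)·q_i
FOC: ∂π_i/∂q_i = a - 2q_i - q_j = 0
Reaction function: q_i = (143 - q_j)/2
Symmetry: q* = 143/3 = 47.67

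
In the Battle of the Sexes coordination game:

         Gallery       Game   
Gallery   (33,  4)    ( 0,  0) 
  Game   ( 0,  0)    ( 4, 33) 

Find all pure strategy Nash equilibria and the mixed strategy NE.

Pure NE: (Gallery, Gallery) and (Game, Game); Mixed NE: p = 0.8919, q = 0.1081

Work:
Check pure NE:
(Gallery, Gallery): (33, 4) - no unilateral deviation beneficial
(Game, Game): (4, 33) - no unilateral deviation beneficial
Mixed NE: P1 plays Gallery with p = 0.8919, P2 plays Gallery with q = 0.1081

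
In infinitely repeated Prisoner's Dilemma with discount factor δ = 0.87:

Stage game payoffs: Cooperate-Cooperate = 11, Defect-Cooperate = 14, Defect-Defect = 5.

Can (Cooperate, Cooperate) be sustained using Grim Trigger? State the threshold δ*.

δ* = 0.3333; since δ = 0.87 ≥ 0.3333, cooperation can be sustained

Work:
For Grim Trigger:
Cooperate forever: 11/(1-δ)
Defect then punished: 14 + 5·δ/(1-δ)
Need: 11/(1-δ) ≥ 14 + 5·δ/(1-δ)
Solving: δ ≥ (T-R)/(T-P) = (14-11)/(14-5) = 0.3333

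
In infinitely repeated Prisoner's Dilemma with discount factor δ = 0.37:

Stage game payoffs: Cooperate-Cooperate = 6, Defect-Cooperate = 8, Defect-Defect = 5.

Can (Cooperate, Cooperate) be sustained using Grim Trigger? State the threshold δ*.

δ* = 0.6667; since δ = 0.37 < 0.6667, cooperation cannot be sustained

Work:
For Grim Trigger:
Cooperate forever: 6/(1-δ)
Defect then punished: 8 + 5·δ/(1-δ)
Need: 6/(1-δ) ≥ 8 + 5·δ/(1-δ)
Solving: δ ≥ (T-R)/(T-P) = (8-6)/(8-5) = 0.6667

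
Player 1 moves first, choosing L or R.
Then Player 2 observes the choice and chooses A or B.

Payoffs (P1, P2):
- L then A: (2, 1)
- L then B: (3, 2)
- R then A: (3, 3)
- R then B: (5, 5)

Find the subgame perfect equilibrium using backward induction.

P1 plays R, P2 plays B after L and B after R; Payoff (5, 5)

Work:
Backward induction:
After L: P2 chooses B → P1 gets 3
After R: P2 chooses B → P1 gets 5
P1 chooses R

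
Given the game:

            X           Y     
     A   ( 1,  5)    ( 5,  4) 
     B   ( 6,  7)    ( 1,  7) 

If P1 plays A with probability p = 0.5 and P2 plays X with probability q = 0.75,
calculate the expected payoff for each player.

E[P1] = 3.375, E[P2] = 5.875

Work:
E[P1] = p·q·π₁(A,X) + p·(1-q)·π₁(A,Y) + (1-p)·q·π₁(B,X) + (1-p)·(1-q)·π₁(B,Y)
= 0.5·0.75·1 + 0.5·0.25·5 + 0.5·0.75·6 + 0.5·0.25·1
= 3.375

E[P2] = 5.875 (similar calculation)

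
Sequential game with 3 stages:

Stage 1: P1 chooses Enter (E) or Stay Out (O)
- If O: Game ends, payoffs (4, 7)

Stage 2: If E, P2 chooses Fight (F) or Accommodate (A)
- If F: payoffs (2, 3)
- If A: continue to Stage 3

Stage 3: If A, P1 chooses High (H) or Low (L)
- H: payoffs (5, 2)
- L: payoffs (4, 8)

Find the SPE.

SPE: (O, F, H); Outcome (4, 7)

Work:
Stage 3: P1 chooses H (5 vs 4)
Stage 2: P2: F->3, A->2 (anticipating H). Choose F
Stage 1: P1: O->4, E->2 (anticipating F, H). Choose O
SPE path: O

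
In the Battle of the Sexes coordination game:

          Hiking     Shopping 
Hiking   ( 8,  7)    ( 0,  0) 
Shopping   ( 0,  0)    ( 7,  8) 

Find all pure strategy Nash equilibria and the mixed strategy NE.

Pure NE: (Hiking, Hiking) and (Shopping, Shopping); Mixed NE: p = 0.5333, q = 0.4667

Work:
Check pure NE:
(Hiking, Hiking): (8, 7) - no unilateral deviation beneficial
(Shopping, Shopping): (7, 8) - no unilateral deviation beneficial
Mixed NE: P1 plays Hiking with p = 0.5333, P2 plays Hiking with q = 0.4667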